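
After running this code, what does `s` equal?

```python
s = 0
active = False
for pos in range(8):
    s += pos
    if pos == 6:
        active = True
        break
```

Let's trace through this code step by step.

Initialize: s = 0
Initialize: active = False
Entering loop: for pos in range(8):

After execution: s = 21
21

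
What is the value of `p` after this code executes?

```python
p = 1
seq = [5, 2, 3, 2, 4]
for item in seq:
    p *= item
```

Let's trace through this code step by step.

Initialize: p = 1
Initialize: seq = [5, 2, 3, 2, 4]
Entering loop: for item in seq:

After execution: p = 240
240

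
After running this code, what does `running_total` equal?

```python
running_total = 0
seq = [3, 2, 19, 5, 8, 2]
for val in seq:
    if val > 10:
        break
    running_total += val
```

Let's trace through this code step by step.

Initialize: running_total = 0
Initialize: seq = [3, 2, 19, 5, 8, 2]
Entering loop: for val in seq:

After execution: running_total = 5
5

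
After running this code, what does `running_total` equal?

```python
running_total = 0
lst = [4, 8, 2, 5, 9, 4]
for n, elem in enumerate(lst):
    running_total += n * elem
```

Let's trace through this code step by step.

Initialize: running_total = 0
Initialize: lst = [4, 8, 2, 5, 9, 4]
Entering loop: for n, elem in enumerate(lst):

After execution: running_total = 83
83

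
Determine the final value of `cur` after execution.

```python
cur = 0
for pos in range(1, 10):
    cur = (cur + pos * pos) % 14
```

Let's trace through this code step by step.

Initialize: cur = 0
Entering loop: for pos in range(1, 10):

After execution: cur = 5
5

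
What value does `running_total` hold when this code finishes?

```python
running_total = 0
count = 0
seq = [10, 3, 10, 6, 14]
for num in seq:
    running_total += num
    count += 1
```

Let's trace through this code step by step.

Initialize: running_total = 0
Initialize: count = 0
Initialize: seq = [10, 3, 10, 6, 14]
Entering loop: for num in seq:

After execution: running_total = 43
43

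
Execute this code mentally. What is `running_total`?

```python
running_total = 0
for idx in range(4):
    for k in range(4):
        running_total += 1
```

Let's trace through this code step by step.

Initialize: running_total = 0
Entering loop: for idx in range(4):

After execution: running_total = 16
16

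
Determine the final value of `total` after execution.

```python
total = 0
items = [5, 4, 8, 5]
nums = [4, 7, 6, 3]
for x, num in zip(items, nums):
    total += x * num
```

Let's trace through this code step by step.

Initialize: total = 0
Initialize: items = [5, 4, 8, 5]
Initialize: nums = [4, 7, 6, 3]
Entering loop: for x, num in zip(items, nums):

After execution: total = 111
111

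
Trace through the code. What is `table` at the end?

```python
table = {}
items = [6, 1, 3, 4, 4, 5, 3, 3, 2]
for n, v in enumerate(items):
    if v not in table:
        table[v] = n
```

Let's trace through this code step by step.

Initialize: table = {}
Initialize: items = [6, 1, 3, 4, 4, 5, 3, 3, 2]
Entering loop: for n, v in enumerate(items):

After execution: table = {6: 0, 1: 1, 3: 2, 4: 3, 5: 5, 2: 8}
{6: 0, 1: 1, 3: 2, 4: 3, 5: 5, 2: 8}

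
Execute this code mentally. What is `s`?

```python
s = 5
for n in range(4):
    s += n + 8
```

Let's trace through this code step by step.

Initialize: s = 5
Entering loop: for n in range(4):

After execution: s = 43
43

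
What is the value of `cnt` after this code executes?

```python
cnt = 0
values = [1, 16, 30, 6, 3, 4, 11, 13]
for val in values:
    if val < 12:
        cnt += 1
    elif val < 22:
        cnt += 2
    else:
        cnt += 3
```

Let's trace through this code step by step.

Initialize: cnt = 0
Initialize: values = [1, 16, 30, 6, 3, 4, 11, 13]
Entering loop: for val in values:

After execution: cnt = 12
12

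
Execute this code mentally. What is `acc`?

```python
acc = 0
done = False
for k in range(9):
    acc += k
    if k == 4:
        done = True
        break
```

Let's trace through this code step by step.

Initialize: acc = 0
Initialize: done = False
Entering loop: for k in range(9):

After execution: acc = 10
10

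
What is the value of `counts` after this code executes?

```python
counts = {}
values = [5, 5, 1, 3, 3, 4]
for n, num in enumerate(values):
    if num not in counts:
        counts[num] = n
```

Let's trace through this code step by step.

Initialize: counts = {}
Initialize: values = [5, 5, 1, 3, 3, 4]
Entering loop: for n, num in enumerate(values):

After execution: counts = {5: 0, 1: 2, 3: 3, 4: 5}
{5: 0, 1: 2, 3: 3, 4: 5}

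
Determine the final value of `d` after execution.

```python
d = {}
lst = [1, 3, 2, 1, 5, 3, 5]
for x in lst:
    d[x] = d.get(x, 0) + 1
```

Let's trace through this code step by step.

Initialize: d = {}
Initialize: lst = [1, 3, 2, 1, 5, 3, 5]
Entering loop: for x in lst:

After execution: d = {1: 2, 3: 2, 2: 1, 5: 2}
{1: 2, 3: 2, 2: 1, 5: 2}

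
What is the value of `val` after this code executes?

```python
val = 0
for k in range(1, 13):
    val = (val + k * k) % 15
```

Let's trace through this code step by step.

Initialize: val = 0
Entering loop: for k in range(1, 13):

After execution: val = 5
5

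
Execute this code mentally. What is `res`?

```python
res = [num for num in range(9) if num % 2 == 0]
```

Let's trace through this code step by step.

Initialize: res = [num for num in range(9) if num % 2 == 0]

After execution: res = [0, 2, 4, 6, 8]
[0, 2, 4, 6, 8]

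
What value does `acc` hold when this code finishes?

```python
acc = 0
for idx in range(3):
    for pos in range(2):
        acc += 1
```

Let's trace through this code step by step.

Initialize: acc = 0
Entering loop: for idx in range(3):

After execution: acc = 6
6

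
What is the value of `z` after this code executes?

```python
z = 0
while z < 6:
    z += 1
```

Let's trace through this code step by step.

Initialize: z = 0
Entering loop: while z < 6:

After execution: z = 6
6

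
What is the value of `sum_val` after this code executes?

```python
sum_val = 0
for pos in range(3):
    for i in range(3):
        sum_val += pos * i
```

Let's trace through this code step by step.

Initialize: sum_val = 0
Entering loop: for pos in range(3):

After execution: sum_val = 9
9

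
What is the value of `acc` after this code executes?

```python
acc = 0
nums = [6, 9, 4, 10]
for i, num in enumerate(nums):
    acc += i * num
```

Let's trace through this code step by step.

Initialize: acc = 0
Initialize: nums = [6, 9, 4, 10]
Entering loop: for i, num in enumerate(nums):

After execution: acc = 47
47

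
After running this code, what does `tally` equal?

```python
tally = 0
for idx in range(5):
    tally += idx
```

Let's trace through this code step by step.

Initialize: tally = 0
Entering loop: for idx in range(5):

After execution: tally = 10
10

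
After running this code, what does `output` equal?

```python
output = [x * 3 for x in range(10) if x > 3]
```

Let's trace through this code step by step.

Initialize: output = [x * 3 for x in range(10) if x > 3]

After execution: output = [12, 15, 18, 21, 24, 27]
[12, 15, 18, 21, 24, 27]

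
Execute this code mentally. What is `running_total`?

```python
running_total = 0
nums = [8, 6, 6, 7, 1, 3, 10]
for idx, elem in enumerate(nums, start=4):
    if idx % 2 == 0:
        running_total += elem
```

Let's trace through this code step by step.

Initialize: running_total = 0
Initialize: nums = [8, 6, 6, 7, 1, 3, 10]
Entering loop: for idx, elem in enumerate(nums, start=4):

After execution: running_total = 25
25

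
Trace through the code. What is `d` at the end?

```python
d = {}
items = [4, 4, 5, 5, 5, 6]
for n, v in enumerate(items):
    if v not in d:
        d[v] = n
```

Let's trace through this code step by step.

Initialize: d = {}
Initialize: items = [4, 4, 5, 5, 5, 6]
Entering loop: for n, v in enumerate(items):

After execution: d = {4: 0, 5: 2, 6: 5}
{4: 0, 5: 2, 6: 5}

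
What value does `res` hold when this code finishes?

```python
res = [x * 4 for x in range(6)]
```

Let's trace through this code step by step.

Initialize: res = [x * 4 for x in range(6)]

After execution: res = [0, 4, 8, 12, 16, 20]
[0, 4, 8, 12, 16, 20]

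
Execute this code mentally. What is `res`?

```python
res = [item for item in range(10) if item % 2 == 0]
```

Let's trace through this code step by step.

Initialize: res = [item for item in range(10) if item % 2 == 0]

After execution: res = [0, 2, 4, 6, 8]
[0, 2, 4, 6, 8]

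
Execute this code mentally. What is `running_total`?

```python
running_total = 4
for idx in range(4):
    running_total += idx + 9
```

Let's trace through this code step by step.

Initialize: running_total = 4
Entering loop: for idx in range(4):

After execution: running_total = 46
46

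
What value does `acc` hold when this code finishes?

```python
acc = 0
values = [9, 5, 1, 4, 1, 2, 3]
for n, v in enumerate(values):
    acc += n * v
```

Let's trace through this code step by step.

Initialize: acc = 0
Initialize: values = [9, 5, 1, 4, 1, 2, 3]
Entering loop: for n, v in enumerate(values):

After execution: acc = 51
51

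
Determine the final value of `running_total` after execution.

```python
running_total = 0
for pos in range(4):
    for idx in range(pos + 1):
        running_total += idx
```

Let's trace through this code step by step.

Initialize: running_total = 0
Entering loop: for pos in range(4):

After execution: running_total = 10
10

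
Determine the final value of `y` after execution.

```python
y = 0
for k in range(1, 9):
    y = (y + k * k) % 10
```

Let's trace through this code step by step.

Initialize: y = 0
Entering loop: for k in range(1, 9):

After execution: y = 4
4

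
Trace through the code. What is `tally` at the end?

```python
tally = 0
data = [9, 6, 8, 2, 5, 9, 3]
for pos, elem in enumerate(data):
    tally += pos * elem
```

Let's trace through this code step by step.

Initialize: tally = 0
Initialize: data = [9, 6, 8, 2, 5, 9, 3]
Entering loop: for pos, elem in enumerate(data):

After execution: tally = 111
111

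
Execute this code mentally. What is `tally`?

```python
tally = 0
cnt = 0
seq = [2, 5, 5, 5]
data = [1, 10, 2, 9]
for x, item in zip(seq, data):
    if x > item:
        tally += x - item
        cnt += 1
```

Let's trace through this code step by step.

Initialize: tally = 0
Initialize: cnt = 0
Initialize: seq = [2, 5, 5, 5]
Initialize: data = [1, 10, 2, 9]
Entering loop: for x, item in zip(seq, data):

After execution: tally = 4
4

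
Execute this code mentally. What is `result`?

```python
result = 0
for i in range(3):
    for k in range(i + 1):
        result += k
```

Let's trace through this code step by step.

Initialize: result = 0
Entering loop: for i in range(3):

After execution: result = 4
4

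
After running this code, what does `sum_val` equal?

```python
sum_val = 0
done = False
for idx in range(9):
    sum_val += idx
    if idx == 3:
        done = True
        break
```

Let's trace through this code step by step.

Initialize: sum_val = 0
Initialize: done = False
Entering loop: for idx in range(9):

After execution: sum_val = 6
6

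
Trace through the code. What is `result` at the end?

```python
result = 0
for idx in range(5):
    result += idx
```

Let's trace through this code step by step.

Initialize: result = 0
Entering loop: for idx in range(5):

After execution: result = 10
10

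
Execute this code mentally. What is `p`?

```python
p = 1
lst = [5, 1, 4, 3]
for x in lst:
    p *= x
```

Let's trace through this code step by step.

Initialize: p = 1
Initialize: lst = [5, 1, 4, 3]
Entering loop: for x in lst:

After execution: p = 60
60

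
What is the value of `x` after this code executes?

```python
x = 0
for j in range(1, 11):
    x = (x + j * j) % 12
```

Let's trace through this code step by step.

Initialize: x = 0
Entering loop: for j in range(1, 11):

After execution: x = 1
1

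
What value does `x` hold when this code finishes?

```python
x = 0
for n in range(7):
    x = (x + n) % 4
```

Let's trace through this code step by step.

Initialize: x = 0
Entering loop: for n in range(7):

After execution: x = 1
1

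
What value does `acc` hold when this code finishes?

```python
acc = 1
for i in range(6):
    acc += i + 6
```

Let's trace through this code step by step.

Initialize: acc = 1
Entering loop: for i in range(6):

After execution: acc = 52
52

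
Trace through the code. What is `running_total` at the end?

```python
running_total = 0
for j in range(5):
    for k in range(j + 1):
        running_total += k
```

Let's trace through this code step by step.

Initialize: running_total = 0
Entering loop: for j in range(5):

After execution: running_total = 20
20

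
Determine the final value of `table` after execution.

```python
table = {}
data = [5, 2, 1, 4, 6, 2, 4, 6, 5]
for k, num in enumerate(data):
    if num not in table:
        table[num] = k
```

Let's trace through this code step by step.

Initialize: table = {}
Initialize: data = [5, 2, 1, 4, 6, 2, 4, 6, 5]
Entering loop: for k, num in enumerate(data):

After execution: table = {5: 0, 2: 1, 1: 2, 4: 3, 6: 4}
{5: 0, 2: 1, 1: 2, 4: 3, 6: 4}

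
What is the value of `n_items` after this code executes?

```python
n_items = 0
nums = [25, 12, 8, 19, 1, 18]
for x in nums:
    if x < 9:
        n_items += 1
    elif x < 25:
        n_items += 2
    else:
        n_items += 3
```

Let's trace through this code step by step.

Initialize: n_items = 0
Initialize: nums = [25, 12, 8, 19, 1, 18]
Entering loop: for x in nums:

After execution: n_items = 11
11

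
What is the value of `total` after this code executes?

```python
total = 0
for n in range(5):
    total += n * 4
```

Let's trace through this code step by step.

Initialize: total = 0
Entering loop: for n in range(5):

After execution: total = 40
40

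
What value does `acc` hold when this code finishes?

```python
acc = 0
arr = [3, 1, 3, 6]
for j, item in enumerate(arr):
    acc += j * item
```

Let's trace through this code step by step.

Initialize: acc = 0
Initialize: arr = [3, 1, 3, 6]
Entering loop: for j, item in enumerate(arr):

After execution: acc = 25
25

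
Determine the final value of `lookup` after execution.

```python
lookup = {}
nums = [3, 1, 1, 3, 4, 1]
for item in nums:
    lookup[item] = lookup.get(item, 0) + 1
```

Let's trace through this code step by step.

Initialize: lookup = {}
Initialize: nums = [3, 1, 1, 3, 4, 1]
Entering loop: for item in nums:

After execution: lookup = {3: 2, 1: 3, 4: 1}
{3: 2, 1: 3, 4: 1}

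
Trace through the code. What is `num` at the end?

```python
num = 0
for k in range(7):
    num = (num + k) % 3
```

Let's trace through this code step by step.

Initialize: num = 0
Entering loop: for k in range(7):

After execution: num = 0
0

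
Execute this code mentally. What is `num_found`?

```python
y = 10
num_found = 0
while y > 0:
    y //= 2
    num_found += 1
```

Let's trace through this code step by step.

Initialize: y = 10
Initialize: num_found = 0
Entering loop: while y > 0:

After execution: num_found = 4
4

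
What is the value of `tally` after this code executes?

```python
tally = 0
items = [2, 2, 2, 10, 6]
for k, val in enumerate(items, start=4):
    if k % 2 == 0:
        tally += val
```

Let's trace through this code step by step.

Initialize: tally = 0
Initialize: items = [2, 2, 2, 10, 6]
Entering loop: for k, val in enumerate(items, start=4):

After execution: tally = 10
10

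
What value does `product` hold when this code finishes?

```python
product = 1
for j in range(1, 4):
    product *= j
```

Let's trace through this code step by step.

Initialize: product = 1
Entering loop: for j in range(1, 4):

After execution: product = 6
6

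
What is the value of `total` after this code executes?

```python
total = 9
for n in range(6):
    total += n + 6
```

Let's trace through this code step by step.

Initialize: total = 9
Entering loop: for n in range(6):

After execution: total = 60
60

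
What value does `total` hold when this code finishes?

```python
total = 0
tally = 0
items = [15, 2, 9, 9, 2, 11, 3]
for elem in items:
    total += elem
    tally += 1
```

Let's trace through this code step by step.

Initialize: total = 0
Initialize: tally = 0
Initialize: items = [15, 2, 9, 9, 2, 11, 3]
Entering loop: for elem in items:

After execution: total = 51
51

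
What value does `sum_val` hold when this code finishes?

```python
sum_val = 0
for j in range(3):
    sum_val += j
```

Let's trace through this code step by step.

Initialize: sum_val = 0
Entering loop: for j in range(3):

After execution: sum_val = 3
3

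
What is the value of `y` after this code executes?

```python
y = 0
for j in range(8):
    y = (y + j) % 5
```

Let's trace through this code step by step.

Initialize: y = 0
Entering loop: for j in range(8):

After execution: y = 3
3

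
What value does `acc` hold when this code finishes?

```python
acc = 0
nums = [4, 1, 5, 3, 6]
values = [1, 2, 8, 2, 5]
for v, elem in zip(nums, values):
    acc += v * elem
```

Let's trace through this code step by step.

Initialize: acc = 0
Initialize: nums = [4, 1, 5, 3, 6]
Initialize: values = [1, 2, 8, 2, 5]
Entering loop: for v, elem in zip(nums, values):

After execution: acc = 82
82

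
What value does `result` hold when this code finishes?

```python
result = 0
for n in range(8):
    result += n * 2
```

Let's trace through this code step by step.

Initialize: result = 0
Entering loop: for n in range(8):

After execution: result = 56
56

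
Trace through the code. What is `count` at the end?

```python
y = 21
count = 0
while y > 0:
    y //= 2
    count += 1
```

Let's trace through this code step by step.

Initialize: y = 21
Initialize: count = 0
Entering loop: while y > 0:

After execution: count = 5
5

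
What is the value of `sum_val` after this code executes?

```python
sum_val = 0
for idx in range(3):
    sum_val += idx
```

Let's trace through this code step by step.

Initialize: sum_val = 0
Entering loop: for idx in range(3):

After execution: sum_val = 3
3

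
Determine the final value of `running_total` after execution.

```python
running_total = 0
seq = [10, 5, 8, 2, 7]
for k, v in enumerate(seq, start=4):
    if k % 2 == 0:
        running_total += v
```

Let's trace through this code step by step.

Initialize: running_total = 0
Initialize: seq = [10, 5, 8, 2, 7]
Entering loop: for k, v in enumerate(seq, start=4):

After execution: running_total = 25
25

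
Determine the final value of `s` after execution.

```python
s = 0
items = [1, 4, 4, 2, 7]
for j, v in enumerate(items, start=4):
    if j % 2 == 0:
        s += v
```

Let's trace through this code step by step.

Initialize: s = 0
Initialize: items = [1, 4, 4, 2, 7]
Entering loop: for j, v in enumerate(items, start=4):

After execution: s = 12
12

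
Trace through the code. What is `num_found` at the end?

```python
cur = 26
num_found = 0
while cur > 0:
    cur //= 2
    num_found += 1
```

Let's trace through this code step by step.

Initialize: cur = 26
Initialize: num_found = 0
Entering loop: while cur > 0:

After execution: num_found = 5
5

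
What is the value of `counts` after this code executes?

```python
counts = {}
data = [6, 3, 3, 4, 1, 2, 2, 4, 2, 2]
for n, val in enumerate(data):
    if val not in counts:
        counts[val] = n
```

Let's trace through this code step by step.

Initialize: counts = {}
Initialize: data = [6, 3, 3, 4, 1, 2, 2, 4, 2, 2]
Entering loop: for n, val in enumerate(data):

After execution: counts = {6: 0, 3: 1, 4: 3, 1: 4, 2: 5}
{6: 0, 3: 1, 4: 3, 1: 4, 2: 5}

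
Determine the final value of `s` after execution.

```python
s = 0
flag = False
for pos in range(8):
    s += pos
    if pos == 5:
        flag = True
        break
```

Let's trace through this code step by step.

Initialize: s = 0
Initialize: flag = False
Entering loop: for pos in range(8):

After execution: s = 15
15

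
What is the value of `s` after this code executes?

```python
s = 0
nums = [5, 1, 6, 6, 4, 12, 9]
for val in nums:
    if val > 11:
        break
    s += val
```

Let's trace through this code step by step.

Initialize: s = 0
Initialize: nums = [5, 1, 6, 6, 4, 12, 9]
Entering loop: for val in nums:

After execution: s = 22
22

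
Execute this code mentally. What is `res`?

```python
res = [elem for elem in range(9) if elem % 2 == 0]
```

Let's trace through this code step by step.

Initialize: res = [elem for elem in range(9) if elem % 2 == 0]

After execution: res = [0, 2, 4, 6, 8]
[0, 2, 4, 6, 8]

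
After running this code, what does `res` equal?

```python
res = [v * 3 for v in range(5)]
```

Let's trace through this code step by step.

Initialize: res = [v * 3 for v in range(5)]

After execution: res = [0, 3, 6, 9, 12]
[0, 3, 6, 9, 12]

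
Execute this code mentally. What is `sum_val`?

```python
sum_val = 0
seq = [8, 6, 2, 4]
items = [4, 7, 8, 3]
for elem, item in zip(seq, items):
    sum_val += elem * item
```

Let's trace through this code step by step.

Initialize: sum_val = 0
Initialize: seq = [8, 6, 2, 4]
Initialize: items = [4, 7, 8, 3]
Entering loop: for elem, item in zip(seq, items):

After execution: sum_val = 102
102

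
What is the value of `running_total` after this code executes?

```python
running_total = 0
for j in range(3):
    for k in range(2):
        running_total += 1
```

Let's trace through this code step by step.

Initialize: running_total = 0
Entering loop: for j in range(3):

After execution: running_total = 6
6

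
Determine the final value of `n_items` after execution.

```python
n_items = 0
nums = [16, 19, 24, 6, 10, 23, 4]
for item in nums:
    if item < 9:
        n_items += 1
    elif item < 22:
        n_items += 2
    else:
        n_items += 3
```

Let's trace through this code step by step.

Initialize: n_items = 0
Initialize: nums = [16, 19, 24, 6, 10, 23, 4]
Entering loop: for item in nums:

After execution: n_items = 14
14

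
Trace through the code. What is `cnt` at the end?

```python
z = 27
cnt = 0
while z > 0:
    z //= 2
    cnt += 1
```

Let's trace through this code step by step.

Initialize: z = 27
Initialize: cnt = 0
Entering loop: while z > 0:

After execution: cnt = 5
5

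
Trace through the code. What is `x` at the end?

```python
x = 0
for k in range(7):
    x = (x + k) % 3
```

Let's trace through this code step by step.

Initialize: x = 0
Entering loop: for k in range(7):

After execution: x = 0
0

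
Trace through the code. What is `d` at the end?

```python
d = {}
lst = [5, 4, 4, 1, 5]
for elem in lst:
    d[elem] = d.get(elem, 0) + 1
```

Let's trace through this code step by step.

Initialize: d = {}
Initialize: lst = [5, 4, 4, 1, 5]
Entering loop: for elem in lst:

After execution: d = {5: 2, 4: 2, 1: 1}
{5: 2, 4: 2, 1: 1}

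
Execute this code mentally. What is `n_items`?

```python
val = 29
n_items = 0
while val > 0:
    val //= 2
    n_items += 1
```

Let's trace through this code step by step.

Initialize: val = 29
Initialize: n_items = 0
Entering loop: while val > 0:

After execution: n_items = 5
5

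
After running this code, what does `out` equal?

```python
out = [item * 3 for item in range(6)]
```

Let's trace through this code step by step.

Initialize: out = [item * 3 for item in range(6)]

After execution: out = [0, 3, 6, 9, 12, 15]
[0, 3, 6, 9, 12, 15]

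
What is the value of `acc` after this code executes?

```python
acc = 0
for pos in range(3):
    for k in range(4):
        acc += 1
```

Let's trace through this code step by step.

Initialize: acc = 0
Entering loop: for pos in range(3):

After execution: acc = 12
12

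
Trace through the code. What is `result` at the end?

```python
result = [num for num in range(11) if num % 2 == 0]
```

Let's trace through this code step by step.

Initialize: result = [num for num in range(11) if num % 2 == 0]

After execution: result = [0, 2, 4, 6, 8, 10]
[0, 2, 4, 6, 8, 10]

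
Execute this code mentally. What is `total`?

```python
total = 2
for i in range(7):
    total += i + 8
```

Let's trace through this code step by step.

Initialize: total = 2
Entering loop: for i in range(7):

After execution: total = 79
79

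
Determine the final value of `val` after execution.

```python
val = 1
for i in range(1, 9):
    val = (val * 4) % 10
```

Let's trace through this code step by step.

Initialize: val = 1
Entering loop: for i in range(1, 9):

After execution: val = 6
6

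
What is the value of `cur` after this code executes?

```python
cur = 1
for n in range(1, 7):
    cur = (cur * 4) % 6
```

Let's trace through this code step by step.

Initialize: cur = 1
Entering loop: for n in range(1, 7):

After execution: cur = 4
4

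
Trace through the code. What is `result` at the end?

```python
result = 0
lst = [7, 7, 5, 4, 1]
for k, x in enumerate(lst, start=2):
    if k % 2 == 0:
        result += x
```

Let's trace through this code step by step.

Initialize: result = 0
Initialize: lst = [7, 7, 5, 4, 1]
Entering loop: for k, x in enumerate(lst, start=2):

After execution: result = 13
13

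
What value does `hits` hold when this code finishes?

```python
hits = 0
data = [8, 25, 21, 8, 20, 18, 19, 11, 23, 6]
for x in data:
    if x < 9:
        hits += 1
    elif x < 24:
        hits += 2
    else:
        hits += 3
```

Let's trace through this code step by step.

Initialize: hits = 0
Initialize: data = [8, 25, 21, 8, 20, 18, 19, 11, 23, 6]
Entering loop: for x in data:

After execution: hits = 18
18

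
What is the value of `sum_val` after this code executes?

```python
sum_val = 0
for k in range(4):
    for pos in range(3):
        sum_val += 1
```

Let's trace through this code step by step.

Initialize: sum_val = 0
Entering loop: for k in range(4):

After execution: sum_val = 12
12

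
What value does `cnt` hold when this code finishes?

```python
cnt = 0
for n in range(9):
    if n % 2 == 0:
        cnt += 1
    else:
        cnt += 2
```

Let's trace through this code step by step.

Initialize: cnt = 0
Entering loop: for n in range(9):

After execution: cnt = 13
13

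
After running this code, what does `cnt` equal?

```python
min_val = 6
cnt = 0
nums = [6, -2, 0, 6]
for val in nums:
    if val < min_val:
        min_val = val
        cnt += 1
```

Let's trace through this code step by step.

Initialize: min_val = 6
Initialize: cnt = 0
Initialize: nums = [6, -2, 0, 6]
Entering loop: for val in nums:

After execution: cnt = 1
1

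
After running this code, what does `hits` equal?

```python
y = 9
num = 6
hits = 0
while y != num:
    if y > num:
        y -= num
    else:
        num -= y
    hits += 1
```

Let's trace through this code step by step.

Initialize: y = 9
Initialize: num = 6
Initialize: hits = 0
Entering loop: while y != num:

After execution: hits = 2
2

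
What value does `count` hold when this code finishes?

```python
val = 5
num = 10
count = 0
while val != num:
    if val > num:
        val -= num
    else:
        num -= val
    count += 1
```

Let's trace through this code step by step.

Initialize: val = 5
Initialize: num = 10
Initialize: count = 0
Entering loop: while val != num:

After execution: count = 1
1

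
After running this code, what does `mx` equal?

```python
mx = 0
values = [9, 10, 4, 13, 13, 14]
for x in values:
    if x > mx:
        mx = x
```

Let's trace through this code step by step.

Initialize: mx = 0
Initialize: values = [9, 10, 4, 13, 13, 14]
Entering loop: for x in values:

After execution: mx = 14
14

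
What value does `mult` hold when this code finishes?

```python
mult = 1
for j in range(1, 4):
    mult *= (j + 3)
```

Let's trace through this code step by step.

Initialize: mult = 1
Entering loop: for j in range(1, 4):

After execution: mult = 120
120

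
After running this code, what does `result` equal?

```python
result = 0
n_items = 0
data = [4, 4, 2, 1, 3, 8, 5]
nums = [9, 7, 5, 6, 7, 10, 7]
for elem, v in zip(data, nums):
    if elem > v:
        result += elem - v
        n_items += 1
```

Let's trace through this code step by step.

Initialize: result = 0
Initialize: n_items = 0
Initialize: data = [4, 4, 2, 1, 3, 8, 5]
Initialize: nums = [9, 7, 5, 6, 7, 10, 7]
Entering loop: for elem, v in zip(data, nums):

After execution: result = 0
0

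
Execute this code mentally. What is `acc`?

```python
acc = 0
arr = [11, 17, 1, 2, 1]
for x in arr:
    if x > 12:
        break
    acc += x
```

Let's trace through this code step by step.

Initialize: acc = 0
Initialize: arr = [11, 17, 1, 2, 1]
Entering loop: for x in arr:

After execution: acc = 11
11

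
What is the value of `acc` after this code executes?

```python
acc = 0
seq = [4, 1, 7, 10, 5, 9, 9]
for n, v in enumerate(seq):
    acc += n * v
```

Let's trace through this code step by step.

Initialize: acc = 0
Initialize: seq = [4, 1, 7, 10, 5, 9, 9]
Entering loop: for n, v in enumerate(seq):

After execution: acc = 164
164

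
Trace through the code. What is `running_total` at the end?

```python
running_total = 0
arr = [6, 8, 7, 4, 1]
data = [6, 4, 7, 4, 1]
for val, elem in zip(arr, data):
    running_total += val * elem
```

Let's trace through this code step by step.

Initialize: running_total = 0
Initialize: arr = [6, 8, 7, 4, 1]
Initialize: data = [6, 4, 7, 4, 1]
Entering loop: for val, elem in zip(arr, data):

After execution: running_total = 134
134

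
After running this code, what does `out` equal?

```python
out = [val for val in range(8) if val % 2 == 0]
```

Let's trace through this code step by step.

Initialize: out = [val for val in range(8) if val % 2 == 0]

After execution: out = [0, 2, 4, 6]
[0, 2, 4, 6]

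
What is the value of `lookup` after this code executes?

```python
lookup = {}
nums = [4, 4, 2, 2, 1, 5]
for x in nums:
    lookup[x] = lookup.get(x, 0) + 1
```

Let's trace through this code step by step.

Initialize: lookup = {}
Initialize: nums = [4, 4, 2, 2, 1, 5]
Entering loop: for x in nums:

After execution: lookup = {4: 2, 2: 2, 1: 1, 5: 1}
{4: 2, 2: 2, 1: 1, 5: 1}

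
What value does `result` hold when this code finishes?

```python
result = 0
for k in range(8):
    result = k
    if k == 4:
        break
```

Let's trace through this code step by step.

Initialize: result = 0
Entering loop: for k in range(8):

After execution: result = 4
4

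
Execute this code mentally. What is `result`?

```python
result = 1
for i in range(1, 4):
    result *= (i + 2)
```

Let's trace through this code step by step.

Initialize: result = 1
Entering loop: for i in range(1, 4):

After execution: result = 60
60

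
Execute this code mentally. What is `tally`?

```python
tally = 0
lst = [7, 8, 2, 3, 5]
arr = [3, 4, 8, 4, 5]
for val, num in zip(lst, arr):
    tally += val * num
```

Let's trace through this code step by step.

Initialize: tally = 0
Initialize: lst = [7, 8, 2, 3, 5]
Initialize: arr = [3, 4, 8, 4, 5]
Entering loop: for val, num in zip(lst, arr):

After execution: tally = 106
106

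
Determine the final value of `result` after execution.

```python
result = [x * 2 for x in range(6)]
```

Let's trace through this code step by step.

Initialize: result = [x * 2 for x in range(6)]

After execution: result = [0, 2, 4, 6, 8, 10]
[0, 2, 4, 6, 8, 10]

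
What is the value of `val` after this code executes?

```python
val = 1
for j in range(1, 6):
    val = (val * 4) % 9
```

Let's trace through this code step by step.

Initialize: val = 1
Entering loop: for j in range(1, 6):

After execution: val = 7
7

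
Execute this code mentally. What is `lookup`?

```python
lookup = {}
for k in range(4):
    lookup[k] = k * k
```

Let's trace through this code step by step.

Initialize: lookup = {}
Entering loop: for k in range(4):

After execution: lookup = {0: 0, 1: 1, 2: 4, 3: 9}
{0: 0, 1: 1, 2: 4, 3: 9}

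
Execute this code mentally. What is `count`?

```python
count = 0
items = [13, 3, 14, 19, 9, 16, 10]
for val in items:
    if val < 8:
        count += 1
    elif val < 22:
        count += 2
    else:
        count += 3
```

Let's trace through this code step by step.

Initialize: count = 0
Initialize: items = [13, 3, 14, 19, 9, 16, 10]
Entering loop: for val in items:

After execution: count = 13
13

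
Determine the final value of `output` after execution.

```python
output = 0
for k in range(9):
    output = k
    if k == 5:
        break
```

Let's trace through this code step by step.

Initialize: output = 0
Entering loop: for k in range(9):

After execution: output = 5
5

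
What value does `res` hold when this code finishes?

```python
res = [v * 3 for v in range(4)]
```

Let's trace through this code step by step.

Initialize: res = [v * 3 for v in range(4)]

After execution: res = [0, 3, 6, 9]
[0, 3, 6, 9]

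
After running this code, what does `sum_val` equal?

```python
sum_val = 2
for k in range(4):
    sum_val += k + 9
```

Let's trace through this code step by step.

Initialize: sum_val = 2
Entering loop: for k in range(4):

After execution: sum_val = 44
44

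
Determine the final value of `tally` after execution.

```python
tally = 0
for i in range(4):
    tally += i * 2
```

Let's trace through this code step by step.

Initialize: tally = 0
Entering loop: for i in range(4):

After execution: tally = 12
12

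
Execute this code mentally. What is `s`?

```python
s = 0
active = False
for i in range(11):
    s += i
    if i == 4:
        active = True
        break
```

Let's trace through this code step by step.

Initialize: s = 0
Initialize: active = False
Entering loop: for i in range(11):

After execution: s = 10
10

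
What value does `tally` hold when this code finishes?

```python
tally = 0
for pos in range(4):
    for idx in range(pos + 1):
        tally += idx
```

Let's trace through this code step by step.

Initialize: tally = 0
Entering loop: for pos in range(4):

After execution: tally = 10
10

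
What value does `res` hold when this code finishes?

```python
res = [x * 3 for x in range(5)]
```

Let's trace through this code step by step.

Initialize: res = [x * 3 for x in range(5)]

After execution: res = [0, 3, 6, 9, 12]
[0, 3, 6, 9, 12]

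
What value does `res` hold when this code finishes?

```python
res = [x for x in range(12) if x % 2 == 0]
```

Let's trace through this code step by step.

Initialize: res = [x for x in range(12) if x % 2 == 0]

After execution: res = [0, 2, 4, 6, 8, 10]
[0, 2, 4, 6, 8, 10]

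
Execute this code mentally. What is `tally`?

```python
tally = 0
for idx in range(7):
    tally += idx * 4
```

Let's trace through this code step by step.

Initialize: tally = 0
Entering loop: for idx in range(7):

After execution: tally = 84
84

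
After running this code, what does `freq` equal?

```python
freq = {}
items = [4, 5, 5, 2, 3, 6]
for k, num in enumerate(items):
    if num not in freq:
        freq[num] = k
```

Let's trace through this code step by step.

Initialize: freq = {}
Initialize: items = [4, 5, 5, 2, 3, 6]
Entering loop: for k, num in enumerate(items):

After execution: freq = {4: 0, 5: 1, 2: 3, 3: 4, 6: 5}
{4: 0, 5: 1, 2: 3, 3: 4, 6: 5}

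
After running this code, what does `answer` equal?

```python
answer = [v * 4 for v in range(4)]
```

Let's trace through this code step by step.

Initialize: answer = [v * 4 for v in range(4)]

After execution: answer = [0, 4, 8, 12]
[0, 4, 8, 12]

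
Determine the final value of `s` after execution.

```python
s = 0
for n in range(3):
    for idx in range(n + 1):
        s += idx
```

Let's trace through this code step by step.

Initialize: s = 0
Entering loop: for n in range(3):

After execution: s = 4
4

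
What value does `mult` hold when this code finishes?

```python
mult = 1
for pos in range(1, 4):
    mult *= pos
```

Let's trace through this code step by step.

Initialize: mult = 1
Entering loop: for pos in range(1, 4):

After execution: mult = 6
6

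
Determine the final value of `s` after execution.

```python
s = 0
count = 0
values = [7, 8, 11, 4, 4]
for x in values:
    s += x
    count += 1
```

Let's trace through this code step by step.

Initialize: s = 0
Initialize: count = 0
Initialize: values = [7, 8, 11, 4, 4]
Entering loop: for x in values:

After execution: s = 34
34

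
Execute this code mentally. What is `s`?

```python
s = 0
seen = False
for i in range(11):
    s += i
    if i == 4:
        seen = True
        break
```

Let's trace through this code step by step.

Initialize: s = 0
Initialize: seen = False
Entering loop: for i in range(11):

After execution: s = 10
10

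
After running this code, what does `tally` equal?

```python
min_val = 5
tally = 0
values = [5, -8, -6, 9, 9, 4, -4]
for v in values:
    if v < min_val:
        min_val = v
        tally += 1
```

Let's trace through this code step by step.

Initialize: min_val = 5
Initialize: tally = 0
Initialize: values = [5, -8, -6, 9, 9, 4, -4]
Entering loop: for v in values:

After execution: tally = 1
1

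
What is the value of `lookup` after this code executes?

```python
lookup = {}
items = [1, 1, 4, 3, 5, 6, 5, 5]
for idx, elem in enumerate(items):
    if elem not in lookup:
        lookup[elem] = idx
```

Let's trace through this code step by step.

Initialize: lookup = {}
Initialize: items = [1, 1, 4, 3, 5, 6, 5, 5]
Entering loop: for idx, elem in enumerate(items):

After execution: lookup = {1: 0, 4: 2, 3: 3, 5: 4, 6: 5}
{1: 0, 4: 2, 3: 3, 5: 4, 6: 5}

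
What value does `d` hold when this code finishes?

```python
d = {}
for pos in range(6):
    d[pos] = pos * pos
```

Let's trace through this code step by step.

Initialize: d = {}
Entering loop: for pos in range(6):

After execution: d = {0: 0, 1: 1, 2: 4, 3: 9, 4: 16, 5: 25}
{0: 0, 1: 1, 2: 4, 3: 9, 4: 16, 5: 25}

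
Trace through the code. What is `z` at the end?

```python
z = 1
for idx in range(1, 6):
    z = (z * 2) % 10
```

Let's trace through this code step by step.

Initialize: z = 1
Entering loop: for idx in range(1, 6):

After execution: z = 2
2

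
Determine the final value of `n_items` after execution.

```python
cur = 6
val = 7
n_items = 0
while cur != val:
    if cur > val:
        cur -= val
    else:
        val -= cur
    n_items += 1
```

Let's trace through this code step by step.

Initialize: cur = 6
Initialize: val = 7
Initialize: n_items = 0
Entering loop: while cur != val:

After execution: n_items = 6
6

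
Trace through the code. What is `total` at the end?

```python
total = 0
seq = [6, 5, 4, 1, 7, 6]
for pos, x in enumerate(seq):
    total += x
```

Let's trace through this code step by step.

Initialize: total = 0
Initialize: seq = [6, 5, 4, 1, 7, 6]
Entering loop: for pos, x in enumerate(seq):

After execution: total = 29
29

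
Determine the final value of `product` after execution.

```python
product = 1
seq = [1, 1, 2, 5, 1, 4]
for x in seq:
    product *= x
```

Let's trace through this code step by step.

Initialize: product = 1
Initialize: seq = [1, 1, 2, 5, 1, 4]
Entering loop: for x in seq:

After execution: product = 40
40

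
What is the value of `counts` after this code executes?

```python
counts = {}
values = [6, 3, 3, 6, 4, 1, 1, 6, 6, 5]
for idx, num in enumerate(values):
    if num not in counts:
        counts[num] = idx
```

Let's trace through this code step by step.

Initialize: counts = {}
Initialize: values = [6, 3, 3, 6, 4, 1, 1, 6, 6, 5]
Entering loop: for idx, num in enumerate(values):

After execution: counts = {6: 0, 3: 1, 4: 4, 1: 5, 5: 9}
{6: 0, 3: 1, 4: 4, 1: 5, 5: 9}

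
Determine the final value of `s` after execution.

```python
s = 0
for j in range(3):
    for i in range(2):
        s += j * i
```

Let's trace through this code step by step.

Initialize: s = 0
Entering loop: for j in range(3):

After execution: s = 3
3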